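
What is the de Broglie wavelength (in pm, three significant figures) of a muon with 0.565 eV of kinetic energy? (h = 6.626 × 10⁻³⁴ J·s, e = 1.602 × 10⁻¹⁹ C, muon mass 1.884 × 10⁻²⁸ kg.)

λ = 113 pm

KE = 0.565 eV = 9.051 × 10⁻²⁰ J.
p = √(2mKE) = √(2 × 1.884 × 10⁻²⁸ × 9.051 × 10⁻²⁰) = 5.840 × 10⁻²⁴ kg·m/s.
λ = h/p = 6.626 × 10⁻³⁴ / 5.840 × 10⁻²⁴ = 1.13 × 10⁻¹⁰ m = 113 pm.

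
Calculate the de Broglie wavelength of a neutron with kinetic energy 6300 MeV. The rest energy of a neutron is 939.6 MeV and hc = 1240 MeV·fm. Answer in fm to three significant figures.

Total energy E = KE + m₀c² = 6300 + 939.6 = 7239.6 MeV.
(pc)² = E² − (m₀c²)² = (7239.6)² − (939.6)² = 5.153 × 10⁷ MeV², so pc = 7178 MeV.
λ = hc/(pc) = 1240 MeV·fm / 7178 MeV = 0.173 fm.

λ = 0.173 fm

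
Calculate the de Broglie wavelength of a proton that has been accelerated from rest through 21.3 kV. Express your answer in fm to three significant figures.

KE = eV = 1.602 × 10⁻¹⁹ × 2.130 × 10⁴ = 3.412 × 10⁻¹⁵ J.
p = √(2mKE) = √(2 × 1.673 × 10⁻²⁷ × 3.412 × 10⁻¹⁵) = 3.379 × 10⁻²¹ kg·m/s.
λ = h/p = 6.626 × 10⁻³⁴ / 3.379 × 10⁻²¹ = 1.96 × 10⁻¹³ m = 196 fm.

λ = 196 fm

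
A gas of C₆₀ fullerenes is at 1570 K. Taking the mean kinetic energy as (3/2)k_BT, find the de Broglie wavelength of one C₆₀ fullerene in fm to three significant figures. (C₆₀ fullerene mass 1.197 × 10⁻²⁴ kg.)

λ = 2370 fm

KE = (3/2)k_BT = 1.5 × 1.381 × 10⁻²³ × 1570 = 3.252 × 10⁻²⁰ J.
p = √(2mKE) = √(2 × 1.197 × 10⁻²⁴ × 3.252 × 10⁻²⁰) = 2.790 × 10⁻²² kg·m/s.
λ = h/p = 2.37 × 10⁻¹² m = 2370 fm.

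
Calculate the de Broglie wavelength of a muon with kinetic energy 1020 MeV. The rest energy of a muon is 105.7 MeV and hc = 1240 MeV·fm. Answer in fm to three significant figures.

λ = 1.11 fm

Total energy E = KE + m₀c² = 1020 + 105.7 = 1125.7 MeV.
(pc)² = E² − (m₀c²)² = (1125.7)² − (105.7)² = 1.256 × 10⁶ MeV², so pc = 1121 MeV.
λ = hc/(pc) = 1240 MeV·fm / 1121 MeV = 1.11 fm.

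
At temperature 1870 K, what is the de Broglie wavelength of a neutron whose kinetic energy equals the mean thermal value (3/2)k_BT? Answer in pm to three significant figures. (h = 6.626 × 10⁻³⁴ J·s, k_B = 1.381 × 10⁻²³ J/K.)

λ = 58.2 pm

KE = (3/2)k_BT = 1.5 × 1.381 × 10⁻²³ × 1870 = 3.874 × 10⁻²⁰ J.
p = √(2mKE) = √(2 × 1.675 × 10⁻²⁷ × 3.874 × 10⁻²⁰) = 1.139 × 10⁻²³ kg·m/s.
λ = h/p = 5.82 × 10⁻¹¹ m = 58.2 pm.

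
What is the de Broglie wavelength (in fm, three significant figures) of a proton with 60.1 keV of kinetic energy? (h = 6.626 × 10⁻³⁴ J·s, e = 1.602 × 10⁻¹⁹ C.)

KE = 60.1 keV = 9.628 × 10⁻¹⁵ J.
p = √(2mKE) = √(2 × 1.673 × 10⁻²⁷ × 9.628 × 10⁻¹⁵) = 5.676 × 10⁻²¹ kg·m/s.
λ = h/p = 6.626 × 10⁻³⁴ / 5.676 × 10⁻²¹ = 1.17 × 10⁻¹³ m = 117 fm.

λ = 117 fm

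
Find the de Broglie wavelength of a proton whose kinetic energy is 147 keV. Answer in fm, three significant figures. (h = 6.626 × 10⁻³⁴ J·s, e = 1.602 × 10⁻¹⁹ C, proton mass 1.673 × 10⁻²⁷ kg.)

λ = 74.6 fm

KE = 147 keV = 2.355 × 10⁻¹⁴ J.
p = √(2mKE) = √(2 × 1.673 × 10⁻²⁷ × 2.355 × 10⁻¹⁴) = 8.877 × 10⁻²¹ kg·m/s.
λ = h/p = 6.626 × 10⁻³⁴ / 8.877 × 10⁻²¹ = 7.46 × 10⁻¹⁴ m = 74.6 fm.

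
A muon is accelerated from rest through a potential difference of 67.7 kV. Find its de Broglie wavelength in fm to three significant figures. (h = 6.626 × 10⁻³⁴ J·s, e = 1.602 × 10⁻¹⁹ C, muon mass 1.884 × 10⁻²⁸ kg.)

KE = eV = 1.602 × 10⁻¹⁹ × 6.770 × 10⁴ = 1.085 × 10⁻¹⁴ J.
p = √(2mKE) = √(2 × 1.884 × 10⁻²⁸ × 1.085 × 10⁻¹⁴) = 2.022 × 10⁻²¹ kg·m/s.
λ = h/p = 6.626 × 10⁻³⁴ / 2.022 × 10⁻²¹ = 3.28 × 10⁻¹³ m = 328 fm.

λ = 328 fm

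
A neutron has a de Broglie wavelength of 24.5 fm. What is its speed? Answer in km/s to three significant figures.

v = 1.61 × 10⁴ km/s

p = h/λ = 6.626 × 10⁻³⁴ / 2.450 × 10⁻¹⁴ = 2.704 × 10⁻²⁰ kg·m/s.
v = p/m = 2.704 × 10⁻²⁰ / 1.675 × 10⁻²⁷ = 1.61 × 10⁷ m/s = 1.61 × 10⁴ km/s.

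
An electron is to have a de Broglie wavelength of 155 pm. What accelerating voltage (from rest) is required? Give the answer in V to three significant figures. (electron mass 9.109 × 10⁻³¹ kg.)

p = h/λ = 6.626 × 10⁻³⁴ / 1.550 × 10⁻¹⁰ = 4.275 × 10⁻²⁴ kg·m/s.
KE = p²/(2m) = 1.003 × 10⁻¹⁷ J.
V = KE/e = 1.003 × 10⁻¹⁷ / (1.602 × 10⁻¹⁹) = 62.6 V.

V = 62.6 V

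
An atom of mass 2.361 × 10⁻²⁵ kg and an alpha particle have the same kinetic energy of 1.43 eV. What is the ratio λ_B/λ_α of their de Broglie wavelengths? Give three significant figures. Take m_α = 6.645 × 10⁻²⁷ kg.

λ_B/λ_α = 0.168

At fixed KE, p = √(2mKE) so λ = h/p ∝ 1/√m.
λ_B/λ_α = √(m_α/m_B) = √(6.645 × 10⁻²⁷/2.361 × 10⁻²⁵) = √(0.02814) = 0.168.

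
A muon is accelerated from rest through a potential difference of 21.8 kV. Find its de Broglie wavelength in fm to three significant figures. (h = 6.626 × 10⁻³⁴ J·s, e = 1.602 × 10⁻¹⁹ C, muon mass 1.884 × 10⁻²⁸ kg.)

λ = 578 fm

KE = eV = 1.602 × 10⁻¹⁹ × 2.180 × 10⁴ = 3.492 × 10⁻¹⁵ J.
p = √(2mKE) = √(2 × 1.884 × 10⁻²⁸ × 3.492 × 10⁻¹⁵) = 1.147 × 10⁻²¹ kg·m/s.
λ = h/p = 6.626 × 10⁻³⁴ / 1.147 × 10⁻²¹ = 5.78 × 10⁻¹³ m = 578 fm.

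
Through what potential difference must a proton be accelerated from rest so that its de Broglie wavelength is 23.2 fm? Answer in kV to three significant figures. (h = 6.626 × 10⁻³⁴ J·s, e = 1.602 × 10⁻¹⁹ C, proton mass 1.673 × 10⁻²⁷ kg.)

p = h/λ = 6.626 × 10⁻³⁴ / 2.320 × 10⁻¹⁴ = 2.856 × 10⁻²⁰ kg·m/s.
KE = p²/(2m) = 2.438 × 10⁻¹³ J.
V = KE/e = 2.438 × 10⁻¹³ / (1.602 × 10⁻¹⁹) = 1520 kV.

V = 1520 kV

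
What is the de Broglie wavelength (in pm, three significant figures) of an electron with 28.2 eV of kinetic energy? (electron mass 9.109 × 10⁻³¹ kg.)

λ = 231 pm

KE = 28.2 eV = 4.518 × 10⁻¹⁸ J.
p = √(2mKE) = √(2 × 9.109 × 10⁻³¹ × 4.518 × 10⁻¹⁸) = 2.869 × 10⁻²⁴ kg·m/s.
λ = h/p = 6.626 × 10⁻³⁴ / 2.869 × 10⁻²⁴ = 2.31 × 10⁻¹⁰ m = 231 pm.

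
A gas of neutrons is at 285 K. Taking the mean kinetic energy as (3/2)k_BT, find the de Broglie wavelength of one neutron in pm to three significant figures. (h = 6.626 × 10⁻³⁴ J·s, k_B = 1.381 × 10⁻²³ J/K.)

KE = (3/2)k_BT = 1.5 × 1.381 × 10⁻²³ × 285 = 5.904 × 10⁻²¹ J.
p = √(2mKE) = √(2 × 1.675 × 10⁻²⁷ × 5.904 × 10⁻²¹) = 4.447 × 10⁻²⁴ kg·m/s.
λ = h/p = 1.49 × 10⁻¹⁰ m = 149 pm.

λ = 149 pm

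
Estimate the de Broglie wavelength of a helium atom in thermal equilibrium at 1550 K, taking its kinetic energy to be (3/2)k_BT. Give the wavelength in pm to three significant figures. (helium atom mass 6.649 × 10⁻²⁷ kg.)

KE = (3/2)k_BT = 1.5 × 1.381 × 10⁻²³ × 1550 = 3.211 × 10⁻²⁰ J.
p = √(2mKE) = √(2 × 6.649 × 10⁻²⁷ × 3.211 × 10⁻²⁰) = 2.066 × 10⁻²³ kg·m/s.
λ = h/p = 3.21 × 10⁻¹¹ m = 32.1 pm.

λ = 32.1 pm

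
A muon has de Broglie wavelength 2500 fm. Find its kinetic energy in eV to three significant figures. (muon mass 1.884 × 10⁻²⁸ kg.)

KE = 1160 eV

p = h/λ = 6.626 × 10⁻³⁴ / 2.500 × 10⁻¹² = 2.650 × 10⁻²² kg·m/s.
KE = p²/(2m) = (2.650 × 10⁻²²)² / (2 × 1.884 × 10⁻²⁸) = 1.864 × 10⁻¹⁶ J = 1160 eV.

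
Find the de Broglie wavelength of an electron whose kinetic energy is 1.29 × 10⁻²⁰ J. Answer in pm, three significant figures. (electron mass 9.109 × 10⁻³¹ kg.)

p = √(2mKE) = √(2 × 9.109 × 10⁻³¹ × 1.290 × 10⁻²⁰) = 1.533 × 10⁻²⁵ kg·m/s.
λ = h/p = 6.626 × 10⁻³⁴ / 1.533 × 10⁻²⁵ = 4.32 × 10⁻⁹ m = 4320 pm.

λ = 4320 pm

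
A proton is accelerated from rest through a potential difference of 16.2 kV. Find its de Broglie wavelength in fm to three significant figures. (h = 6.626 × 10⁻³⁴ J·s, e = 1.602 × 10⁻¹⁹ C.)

KE = eV = 1.602 × 10⁻¹⁹ × 1.620 × 10⁴ = 2.595 × 10⁻¹⁵ J.
p = √(2mKE) = √(2 × 1.673 × 10⁻²⁷ × 2.595 × 10⁻¹⁵) = 2.947 × 10⁻²¹ kg·m/s.
λ = h/p = 6.626 × 10⁻³⁴ / 2.947 × 10⁻²¹ = 2.25 × 10⁻¹³ m = 225 fm.

λ = 225 fm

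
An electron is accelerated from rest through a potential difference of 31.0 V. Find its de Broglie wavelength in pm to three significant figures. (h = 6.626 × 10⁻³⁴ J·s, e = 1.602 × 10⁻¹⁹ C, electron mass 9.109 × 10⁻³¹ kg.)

KE = eV = 1.602 × 10⁻¹⁹ × 31.00 = 4.966 × 10⁻¹⁸ J.
p = √(2mKE) = √(2 × 9.109 × 10⁻³¹ × 4.966 × 10⁻¹⁸) = 3.008 × 10⁻²⁴ kg·m/s.
λ = h/p = 6.626 × 10⁻³⁴ / 3.008 × 10⁻²⁴ = 2.20 × 10⁻¹⁰ m = 220 pm.

λ = 220 pm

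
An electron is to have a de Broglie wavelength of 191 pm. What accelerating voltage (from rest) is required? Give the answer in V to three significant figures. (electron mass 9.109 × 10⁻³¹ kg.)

p = h/λ = 6.626 × 10⁻³⁴ / 1.910 × 10⁻¹⁰ = 3.469 × 10⁻²⁴ kg·m/s.
KE = p²/(2m) = 6.606 × 10⁻¹⁸ J.
V = KE/e = 6.606 × 10⁻¹⁸ / (1.602 × 10⁻¹⁹) = 41.2 V.

V = 41.2 V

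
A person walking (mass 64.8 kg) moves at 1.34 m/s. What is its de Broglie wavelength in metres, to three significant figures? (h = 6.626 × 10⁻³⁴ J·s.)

p = mv = 64.8 × 1.34 = 8.683 × 10¹ kg·m/s.
λ = h/p = 6.626 × 10⁻³⁴ / 8.683 × 10¹ = 7.63 × 10⁻³⁶ m.

λ = 7.63 × 10⁻³⁶ m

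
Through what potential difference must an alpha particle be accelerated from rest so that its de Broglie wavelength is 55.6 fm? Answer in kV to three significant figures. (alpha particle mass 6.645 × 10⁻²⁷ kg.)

p = h/λ = 6.626 × 10⁻³⁴ / 5.560 × 10⁻¹⁴ = 1.192 × 10⁻²⁰ kg·m/s.
KE = p²/(2m) = 1.069 × 10⁻¹⁴ J.
V = KE/2e = 1.069 × 10⁻¹⁴ / (2 × 1.602 × 10⁻¹⁹) = 33.4 kV.

V = 33.4 kV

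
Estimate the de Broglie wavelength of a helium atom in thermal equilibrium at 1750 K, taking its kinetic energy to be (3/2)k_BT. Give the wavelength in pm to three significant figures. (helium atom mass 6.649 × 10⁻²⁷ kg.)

KE = (3/2)k_BT = 1.5 × 1.381 × 10⁻²³ × 1750 = 3.625 × 10⁻²⁰ J.
p = √(2mKE) = √(2 × 6.649 × 10⁻²⁷ × 3.625 × 10⁻²⁰) = 2.196 × 10⁻²³ kg·m/s.
λ = h/p = 3.02 × 10⁻¹¹ m = 30.2 pm.

λ = 30.2 pm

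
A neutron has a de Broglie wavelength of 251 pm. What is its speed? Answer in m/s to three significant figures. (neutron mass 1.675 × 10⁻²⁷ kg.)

v = 1580 m/s

p = h/λ = 6.626 × 10⁻³⁴ / 2.510 × 10⁻¹⁰ = 2.640 × 10⁻²⁴ kg·m/s.
v = p/m = 2.640 × 10⁻²⁴ / 1.675 × 10⁻²⁷ = 1.58 × 10³ m/s = 1580 m/s.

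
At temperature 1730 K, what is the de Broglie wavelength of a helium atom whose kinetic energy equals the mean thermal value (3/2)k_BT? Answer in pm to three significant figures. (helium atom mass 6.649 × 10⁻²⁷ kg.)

KE = (3/2)k_BT = 1.5 × 1.381 × 10⁻²³ × 1730 = 3.584 × 10⁻²⁰ J.
p = √(2mKE) = √(2 × 6.649 × 10⁻²⁷ × 3.584 × 10⁻²⁰) = 2.183 × 10⁻²³ kg·m/s.
λ = h/p = 3.04 × 10⁻¹¹ m = 30.4 pm.

λ = 30.4 pm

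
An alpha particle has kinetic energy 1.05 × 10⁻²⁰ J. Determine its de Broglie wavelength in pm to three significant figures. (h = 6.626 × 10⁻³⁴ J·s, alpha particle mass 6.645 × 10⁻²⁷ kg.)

p = √(2mKE) = √(2 × 6.645 × 10⁻²⁷ × 1.050 × 10⁻²⁰) = 1.181 × 10⁻²³ kg·m/s.
λ = h/p = 6.626 × 10⁻³⁴ / 1.181 × 10⁻²³ = 5.61 × 10⁻¹¹ m = 56.1 pm.

λ = 56.1 pm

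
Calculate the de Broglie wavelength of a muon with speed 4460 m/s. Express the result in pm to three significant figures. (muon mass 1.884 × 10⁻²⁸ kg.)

λ = 789 pm

p = mv = 1.884 × 10⁻²⁸ × 4460 = 8.403 × 10⁻²⁵ kg·m/s.
λ = h/p = 6.626 × 10⁻³⁴ / 8.403 × 10⁻²⁵ = 7.89 × 10⁻¹⁰ m = 789 pm.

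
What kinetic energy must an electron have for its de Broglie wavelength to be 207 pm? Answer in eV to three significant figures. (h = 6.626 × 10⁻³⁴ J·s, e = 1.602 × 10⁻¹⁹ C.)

p = h/λ = 6.626 × 10⁻³⁴ / 2.070 × 10⁻¹⁰ = 3.201 × 10⁻²⁴ kg·m/s.
KE = p²/(2m) = (3.201 × 10⁻²⁴)² / (2 × 9.109 × 10⁻³¹) = 5.624 × 10⁻¹⁸ J = 35.1 eV.

KE = 35.1 eV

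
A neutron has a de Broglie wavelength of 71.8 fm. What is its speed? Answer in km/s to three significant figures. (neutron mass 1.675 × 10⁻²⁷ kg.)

v = 5510 km/s

p = h/λ = 6.626 × 10⁻³⁴ / 7.180 × 10⁻¹⁴ = 9.228 × 10⁻²¹ kg·m/s.
v = p/m = 9.228 × 10⁻²¹ / 1.675 × 10⁻²⁷ = 5.51 × 10⁶ m/s = 5510 km/s.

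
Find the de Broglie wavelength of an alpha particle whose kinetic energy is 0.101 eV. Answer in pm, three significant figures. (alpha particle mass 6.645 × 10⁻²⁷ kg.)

KE = 0.101 eV = 1.618 × 10⁻²⁰ J.
p = √(2mKE) = √(2 × 6.645 × 10⁻²⁷ × 1.618 × 10⁻²⁰) = 1.466 × 10⁻²³ kg·m/s.
λ = h/p = 6.626 × 10⁻³⁴ / 1.466 × 10⁻²³ = 4.52 × 10⁻¹¹ m = 45.2 pm.

λ = 45.2 pm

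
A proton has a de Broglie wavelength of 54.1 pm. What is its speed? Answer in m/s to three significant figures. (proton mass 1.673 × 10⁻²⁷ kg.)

p = h/λ = 6.626 × 10⁻³⁴ / 5.410 × 10⁻¹¹ = 1.225 × 10⁻²³ kg·m/s.
v = p/m = 1.225 × 10⁻²³ / 1.673 × 10⁻²⁷ = 7.32 × 10³ m/s = 7320 m/s.

v = 7320 m/s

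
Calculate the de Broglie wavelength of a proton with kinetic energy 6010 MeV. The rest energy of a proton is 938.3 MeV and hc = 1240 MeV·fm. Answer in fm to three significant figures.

Total energy E = KE + m₀c² = 6010 + 938.3 = 6948.3 MeV.
(pc)² = E² − (m₀c²)² = (6948.3)² − (938.3)² = 4.740 × 10⁷ MeV², so pc = 6885 MeV.
λ = hc/(pc) = 1240 MeV·fm / 6885 MeV = 0.180 fm.

λ = 0.180 fm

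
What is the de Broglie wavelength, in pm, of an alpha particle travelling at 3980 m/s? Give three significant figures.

λ = 25.1 pm

p = mv = 6.645 × 10⁻²⁷ × 3980 = 2.645 × 10⁻²³ kg·m/s.
λ = h/p = 6.626 × 10⁻³⁴ / 2.645 × 10⁻²³ = 2.51 × 10⁻¹¹ m = 25.1 pm.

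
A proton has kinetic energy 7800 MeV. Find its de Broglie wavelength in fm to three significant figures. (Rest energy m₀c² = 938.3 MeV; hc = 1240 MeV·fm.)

Total energy E = KE + m₀c² = 7800 + 938.3 = 8738.3 MeV.
(pc)² = E² − (m₀c²)² = (8738.3)² − (938.3)² = 7.548 × 10⁷ MeV², so pc = 8688 MeV.
λ = hc/(pc) = 1240 MeV·fm / 8688 MeV = 0.143 fm.

λ = 0.143 fm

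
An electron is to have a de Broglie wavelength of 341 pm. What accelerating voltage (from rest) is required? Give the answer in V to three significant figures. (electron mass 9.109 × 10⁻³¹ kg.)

p = h/λ = 6.626 × 10⁻³⁴ / 3.410 × 10⁻¹⁰ = 1.943 × 10⁻²⁴ kg·m/s.
KE = p²/(2m) = 2.072 × 10⁻¹⁸ J.
V = KE/e = 2.072 × 10⁻¹⁸ / (1.602 × 10⁻¹⁹) = 12.9 V.

V = 12.9 V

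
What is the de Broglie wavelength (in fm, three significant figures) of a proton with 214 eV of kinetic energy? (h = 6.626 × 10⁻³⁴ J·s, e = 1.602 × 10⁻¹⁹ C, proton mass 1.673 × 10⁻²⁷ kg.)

λ = 1960 fm

KE = 214 eV = 3.428 × 10⁻¹⁷ J.
p = √(2mKE) = √(2 × 1.673 × 10⁻²⁷ × 3.428 × 10⁻¹⁷) = 3.387 × 10⁻²² kg·m/s.
λ = h/p = 6.626 × 10⁻³⁴ / 3.387 × 10⁻²² = 1.96 × 10⁻¹² m = 1960 fm.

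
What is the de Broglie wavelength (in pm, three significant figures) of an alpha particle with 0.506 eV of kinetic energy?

KE = 0.506 eV = 8.106 × 10⁻²⁰ J.
p = √(2mKE) = √(2 × 6.645 × 10⁻²⁷ × 8.106 × 10⁻²⁰) = 3.282 × 10⁻²³ kg·m/s.
λ = h/p = 6.626 × 10⁻³⁴ / 3.282 × 10⁻²³ = 2.02 × 10⁻¹¹ m = 20.2 pm.

λ = 20.2 pm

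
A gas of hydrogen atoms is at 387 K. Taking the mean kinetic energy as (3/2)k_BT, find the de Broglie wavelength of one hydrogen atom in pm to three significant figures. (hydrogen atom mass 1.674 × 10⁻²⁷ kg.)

λ = 128 pm

KE = (3/2)k_BT = 1.5 × 1.381 × 10⁻²³ × 387 = 8.017 × 10⁻²¹ J.
p = √(2mKE) = √(2 × 1.674 × 10⁻²⁷ × 8.017 × 10⁻²¹) = 5.181 × 10⁻²⁴ kg·m/s.
λ = h/p = 1.28 × 10⁻¹⁰ m = 128 pm.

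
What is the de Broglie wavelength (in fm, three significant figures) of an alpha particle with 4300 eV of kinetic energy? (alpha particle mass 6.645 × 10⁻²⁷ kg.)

KE = 4300 eV = 6.889 × 10⁻¹⁶ J.
p = √(2mKE) = √(2 × 6.645 × 10⁻²⁷ × 6.889 × 10⁻¹⁶) = 3.026 × 10⁻²¹ kg·m/s.
λ = h/p = 6.626 × 10⁻³⁴ / 3.026 × 10⁻²¹ = 2.19 × 10⁻¹³ m = 219 fm.

λ = 219 fm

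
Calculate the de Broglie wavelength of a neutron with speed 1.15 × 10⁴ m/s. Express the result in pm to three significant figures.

λ = 34.4 pm

p = mv = 1.675 × 10⁻²⁷ × 1.15 × 10⁴ = 1.926 × 10⁻²³ kg·m/s.
λ = h/p = 6.626 × 10⁻³⁴ / 1.926 × 10⁻²³ = 3.44 × 10⁻¹¹ m = 34.4 pm.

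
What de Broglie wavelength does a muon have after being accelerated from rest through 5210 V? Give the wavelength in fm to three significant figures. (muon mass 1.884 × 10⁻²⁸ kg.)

KE = eV = 1.602 × 10⁻¹⁹ × 5210 = 8.346 × 10⁻¹⁶ J.
p = √(2mKE) = √(2 × 1.884 × 10⁻²⁸ × 8.346 × 10⁻¹⁶) = 5.608 × 10⁻²² kg·m/s.
λ = h/p = 6.626 × 10⁻³⁴ / 5.608 × 10⁻²² = 1.18 × 10⁻¹² m = 1180 fm.

λ = 1180 fm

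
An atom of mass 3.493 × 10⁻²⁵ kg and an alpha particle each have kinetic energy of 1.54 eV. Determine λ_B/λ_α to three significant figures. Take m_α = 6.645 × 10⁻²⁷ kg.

λ_B/λ_α = 0.138

At fixed KE, p = √(2mKE) so λ = h/p ∝ 1/√m.
λ_B/λ_α = √(m_α/m_B) = √(6.645 × 10⁻²⁷/3.493 × 10⁻²⁵) = √(0.01902) = 0.138.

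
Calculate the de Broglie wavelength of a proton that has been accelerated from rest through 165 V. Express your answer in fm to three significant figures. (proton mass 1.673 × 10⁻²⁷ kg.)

KE = eV = 1.602 × 10⁻¹⁹ × 165.0 = 2.643 × 10⁻¹⁷ J.
p = √(2mKE) = √(2 × 1.673 × 10⁻²⁷ × 2.643 × 10⁻¹⁷) = 2.974 × 10⁻²² kg·m/s.
λ = h/p = 6.626 × 10⁻³⁴ / 2.974 × 10⁻²² = 2.23 × 10⁻¹² m = 2230 fm.

λ = 2230 fm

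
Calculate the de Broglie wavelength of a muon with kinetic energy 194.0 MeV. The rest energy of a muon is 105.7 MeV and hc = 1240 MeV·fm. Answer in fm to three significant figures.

λ = 4.42 fm

Total energy E = KE + m₀c² = 194.0 + 105.7 = 299.7 MeV.
(pc)² = E² − (m₀c²)² = (299.7)² − (105.7)² = 7.865 × 10⁴ MeV², so pc = 280.4 MeV.
λ = hc/(pc) = 1240 MeV·fm / 280.4 MeV = 4.42 fm.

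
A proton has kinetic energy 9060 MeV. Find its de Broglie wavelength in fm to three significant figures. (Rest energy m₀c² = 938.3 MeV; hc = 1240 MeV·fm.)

λ = 0.125 fm

Total energy E = KE + m₀c² = 9060 + 938.3 = 9998.3 MeV.
(pc)² = E² − (m₀c²)² = (9998.3)² − (938.3)² = 9.909 × 10⁷ MeV², so pc = 9954 MeV.
λ = hc/(pc) = 1240 MeV·fm / 9954 MeV = 0.125 fm.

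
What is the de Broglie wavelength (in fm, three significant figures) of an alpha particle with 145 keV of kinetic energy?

KE = 145 keV = 2.323 × 10⁻¹⁴ J.
p = √(2mKE) = √(2 × 6.645 × 10⁻²⁷ × 2.323 × 10⁻¹⁴) = 1.757 × 10⁻²⁰ kg·m/s.
λ = h/p = 6.626 × 10⁻³⁴ / 1.757 × 10⁻²⁰ = 3.77 × 10⁻¹⁴ m = 37.7 fm.

λ = 37.7 fm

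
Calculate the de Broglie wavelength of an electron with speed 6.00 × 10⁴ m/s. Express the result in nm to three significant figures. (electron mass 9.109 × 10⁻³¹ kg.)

p = mv = 9.109 × 10⁻³¹ × 6.00 × 10⁴ = 5.465 × 10⁻²⁶ kg·m/s.
λ = h/p = 6.626 × 10⁻³⁴ / 5.465 × 10⁻²⁶ = 1.21 × 10⁻⁸ m = 12.1 nm.

λ = 12.1 nm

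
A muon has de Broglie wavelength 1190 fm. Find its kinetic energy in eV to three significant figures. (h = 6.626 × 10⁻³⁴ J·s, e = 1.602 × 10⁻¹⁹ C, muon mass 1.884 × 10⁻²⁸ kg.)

KE = 5140 eV

p = h/λ = 6.626 × 10⁻³⁴ / 1.190 × 10⁻¹² = 5.568 × 10⁻²² kg·m/s.
KE = p²/(2m) = (5.568 × 10⁻²²)² / (2 × 1.884 × 10⁻²⁸) = 8.228 × 10⁻¹⁶ J = 5140 eV.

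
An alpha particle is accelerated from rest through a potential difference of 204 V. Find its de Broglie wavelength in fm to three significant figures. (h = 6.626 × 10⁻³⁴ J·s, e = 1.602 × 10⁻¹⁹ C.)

λ = 711 fm

KE = 2eV = 2 × 1.602 × 10⁻¹⁹ × 204.0 = 6.536 × 10⁻¹⁷ J.
p = √(2mKE) = √(2 × 6.645 × 10⁻²⁷ × 6.536 × 10⁻¹⁷) = 9.320 × 10⁻²² kg·m/s.
λ = h/p = 6.626 × 10⁻³⁴ / 9.320 × 10⁻²² = 7.11 × 10⁻¹³ m = 711 fm.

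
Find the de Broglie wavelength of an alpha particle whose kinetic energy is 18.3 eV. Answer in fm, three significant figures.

KE = 18.3 eV = 2.932 × 10⁻¹⁸ J.
p = √(2mKE) = √(2 × 6.645 × 10⁻²⁷ × 2.932 × 10⁻¹⁸) = 1.974 × 10⁻²² kg·m/s.
λ = h/p = 6.626 × 10⁻³⁴ / 1.974 × 10⁻²² = 3.36 × 10⁻¹² m = 3360 fm.

λ = 3360 fm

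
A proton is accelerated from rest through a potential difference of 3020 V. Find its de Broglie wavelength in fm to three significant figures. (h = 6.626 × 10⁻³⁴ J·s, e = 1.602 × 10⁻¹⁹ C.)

KE = eV = 1.602 × 10⁻¹⁹ × 3020 = 4.838 × 10⁻¹⁶ J.
p = √(2mKE) = √(2 × 1.673 × 10⁻²⁷ × 4.838 × 10⁻¹⁶) = 1.272 × 10⁻²¹ kg·m/s.
λ = h/p = 6.626 × 10⁻³⁴ / 1.272 × 10⁻²¹ = 5.21 × 10⁻¹³ m = 521 fm.

λ = 521 fm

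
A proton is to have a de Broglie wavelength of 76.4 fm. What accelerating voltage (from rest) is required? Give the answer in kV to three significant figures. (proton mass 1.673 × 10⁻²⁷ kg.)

p = h/λ = 6.626 × 10⁻³⁴ / 7.640 × 10⁻¹⁴ = 8.673 × 10⁻²¹ kg·m/s.
KE = p²/(2m) = 2.248 × 10⁻¹⁴ J.
V = KE/e = 2.248 × 10⁻¹⁴ / (1.602 × 10⁻¹⁹) = 140 kV.

V = 140 kV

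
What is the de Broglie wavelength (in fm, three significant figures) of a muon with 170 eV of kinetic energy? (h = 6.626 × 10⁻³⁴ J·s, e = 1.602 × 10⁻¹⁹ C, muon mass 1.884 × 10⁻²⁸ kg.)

λ = 6540 fm

KE = 170 eV = 2.723 × 10⁻¹⁷ J.
p = √(2mKE) = √(2 × 1.884 × 10⁻²⁸ × 2.723 × 10⁻¹⁷) = 1.013 × 10⁻²² kg·m/s.
λ = h/p = 6.626 × 10⁻³⁴ / 1.013 × 10⁻²² = 6.54 × 10⁻¹² m = 6540 fm.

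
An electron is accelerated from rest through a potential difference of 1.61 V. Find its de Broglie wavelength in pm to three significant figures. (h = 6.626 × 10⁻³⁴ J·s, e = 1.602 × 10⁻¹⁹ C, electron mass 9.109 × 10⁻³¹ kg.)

KE = eV = 1.602 × 10⁻¹⁹ × 1.610 = 2.579 × 10⁻¹⁹ J.
p = √(2mKE) = √(2 × 9.109 × 10⁻³¹ × 2.579 × 10⁻¹⁹) = 6.855 × 10⁻²⁵ kg·m/s.
λ = h/p = 6.626 × 10⁻³⁴ / 6.855 × 10⁻²⁵ = 9.67 × 10⁻¹⁰ m = 967 pm.

λ = 967 pm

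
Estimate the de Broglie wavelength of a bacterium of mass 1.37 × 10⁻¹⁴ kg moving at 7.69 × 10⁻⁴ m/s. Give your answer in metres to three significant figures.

λ = 6.29 × 10⁻¹⁷ m

p = mv = 1.37 × 10⁻¹⁴ × 7.69 × 10⁻⁴ = 1.054 × 10⁻¹⁷ kg·m/s.
λ = h/p = 6.626 × 10⁻³⁴ / 1.054 × 10⁻¹⁷ = 6.29 × 10⁻¹⁷ m.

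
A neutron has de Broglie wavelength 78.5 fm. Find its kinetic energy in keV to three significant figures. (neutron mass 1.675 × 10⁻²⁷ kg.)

p = h/λ = 6.626 × 10⁻³⁴ / 7.850 × 10⁻¹⁴ = 8.441 × 10⁻²¹ kg·m/s.
KE = p²/(2m) = (8.441 × 10⁻²¹)² / (2 × 1.675 × 10⁻²⁷) = 2.127 × 10⁻¹⁴ J = 133 keV.

KE = 133 keV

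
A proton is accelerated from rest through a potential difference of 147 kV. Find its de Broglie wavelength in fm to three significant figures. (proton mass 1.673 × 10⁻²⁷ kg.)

KE = eV = 1.602 × 10⁻¹⁹ × 1.470 × 10⁵ = 2.355 × 10⁻¹⁴ J.
p = √(2mKE) = √(2 × 1.673 × 10⁻²⁷ × 2.355 × 10⁻¹⁴) = 8.877 × 10⁻²¹ kg·m/s.
λ = h/p = 6.626 × 10⁻³⁴ / 8.877 × 10⁻²¹ = 7.46 × 10⁻¹⁴ m = 74.6 fm.

λ = 74.6 fm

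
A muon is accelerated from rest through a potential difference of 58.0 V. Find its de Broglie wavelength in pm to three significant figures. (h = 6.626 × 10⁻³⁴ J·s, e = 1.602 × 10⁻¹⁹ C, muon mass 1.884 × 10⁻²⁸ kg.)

λ = 11.2 pm

KE = eV = 1.602 × 10⁻¹⁹ × 58.00 = 9.292 × 10⁻¹⁸ J.
p = √(2mKE) = √(2 × 1.884 × 10⁻²⁸ × 9.292 × 10⁻¹⁸) = 5.917 × 10⁻²³ kg·m/s.
λ = h/p = 6.626 × 10⁻³⁴ / 5.917 × 10⁻²³ = 1.12 × 10⁻¹¹ m = 11.2 pm.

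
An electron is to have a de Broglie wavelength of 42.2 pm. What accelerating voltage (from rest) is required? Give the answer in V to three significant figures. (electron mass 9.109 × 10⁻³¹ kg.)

p = h/λ = 6.626 × 10⁻³⁴ / 4.220 × 10⁻¹¹ = 1.570 × 10⁻²³ kg·m/s.
KE = p²/(2m) = 1.353 × 10⁻¹⁶ J.
V = KE/e = 1.353 × 10⁻¹⁶ / (1.602 × 10⁻¹⁹) = 845 V.

V = 845 V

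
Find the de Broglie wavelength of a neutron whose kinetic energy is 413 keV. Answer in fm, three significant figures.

λ = 44.5 fm

KE = 413 keV = 6.616 × 10⁻¹⁴ J.
p = √(2mKE) = √(2 × 1.675 × 10⁻²⁷ × 6.616 × 10⁻¹⁴) = 1.489 × 10⁻²⁰ kg·m/s.
λ = h/p = 6.626 × 10⁻³⁴ / 1.489 × 10⁻²⁰ = 4.45 × 10⁻¹⁴ m = 44.5 fm.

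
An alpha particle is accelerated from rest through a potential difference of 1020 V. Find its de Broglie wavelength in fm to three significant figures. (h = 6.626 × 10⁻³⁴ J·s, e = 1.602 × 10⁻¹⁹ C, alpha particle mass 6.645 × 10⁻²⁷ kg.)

KE = 2eV = 2 × 1.602 × 10⁻¹⁹ × 1020 = 3.268 × 10⁻¹⁶ J.
p = √(2mKE) = √(2 × 6.645 × 10⁻²⁷ × 3.268 × 10⁻¹⁶) = 2.084 × 10⁻²¹ kg·m/s.
λ = h/p = 6.626 × 10⁻³⁴ / 2.084 × 10⁻²¹ = 3.18 × 10⁻¹³ m = 318 fm.

λ = 318 fm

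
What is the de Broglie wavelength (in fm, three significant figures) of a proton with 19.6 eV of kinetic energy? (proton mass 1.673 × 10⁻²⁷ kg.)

λ = 6460 fm

KE = 19.6 eV = 3.140 × 10⁻¹⁸ J.
p = √(2mKE) = √(2 × 1.673 × 10⁻²⁷ × 3.140 × 10⁻¹⁸) = 1.025 × 10⁻²² kg·m/s.
λ = h/p = 6.626 × 10⁻³⁴ / 1.025 × 10⁻²² = 6.46 × 10⁻¹² m = 6460 fm.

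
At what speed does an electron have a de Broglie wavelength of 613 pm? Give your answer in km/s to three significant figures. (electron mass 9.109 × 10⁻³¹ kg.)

v = 1190 km/s

p = h/λ = 6.626 × 10⁻³⁴ / 6.130 × 10⁻¹⁰ = 1.081 × 10⁻²⁴ kg·m/s.
v = p/m = 1.081 × 10⁻²⁴ / 9.109 × 10⁻³¹ = 1.19 × 10⁶ m/s = 1190 km/s.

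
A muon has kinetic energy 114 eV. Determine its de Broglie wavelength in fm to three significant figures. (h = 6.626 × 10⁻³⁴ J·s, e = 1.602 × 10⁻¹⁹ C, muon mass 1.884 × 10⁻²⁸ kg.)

λ = 7990 fm

KE = 114 eV = 1.826 × 10⁻¹⁷ J.
p = √(2mKE) = √(2 × 1.884 × 10⁻²⁸ × 1.826 × 10⁻¹⁷) = 8.295 × 10⁻²³ kg·m/s.
λ = h/p = 6.626 × 10⁻³⁴ / 8.295 × 10⁻²³ = 7.99 × 10⁻¹² m = 7990 fm.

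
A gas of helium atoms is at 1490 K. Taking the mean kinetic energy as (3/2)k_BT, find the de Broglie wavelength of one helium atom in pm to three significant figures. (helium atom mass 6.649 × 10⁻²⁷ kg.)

KE = (3/2)k_BT = 1.5 × 1.381 × 10⁻²³ × 1490 = 3.087 × 10⁻²⁰ J.
p = √(2mKE) = √(2 × 6.649 × 10⁻²⁷ × 3.087 × 10⁻²⁰) = 2.026 × 10⁻²³ kg·m/s.
λ = h/p = 3.27 × 10⁻¹¹ m = 32.7 pm.

λ = 32.7 pm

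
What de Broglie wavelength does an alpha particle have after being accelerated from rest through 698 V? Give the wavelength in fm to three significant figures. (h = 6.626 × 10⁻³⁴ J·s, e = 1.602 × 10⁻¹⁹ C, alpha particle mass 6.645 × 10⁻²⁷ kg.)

KE = 2eV = 2 × 1.602 × 10⁻¹⁹ × 698.0 = 2.236 × 10⁻¹⁶ J.
p = √(2mKE) = √(2 × 6.645 × 10⁻²⁷ × 2.236 × 10⁻¹⁶) = 1.724 × 10⁻²¹ kg·m/s.
λ = h/p = 6.626 × 10⁻³⁴ / 1.724 × 10⁻²¹ = 3.84 × 10⁻¹³ m = 384 fm.

λ = 384 fm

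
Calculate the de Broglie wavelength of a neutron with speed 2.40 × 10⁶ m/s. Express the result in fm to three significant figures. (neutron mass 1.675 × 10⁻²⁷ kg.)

p = mv = 1.675 × 10⁻²⁷ × 2.40 × 10⁶ = 4.020 × 10⁻²¹ kg·m/s.
λ = h/p = 6.626 × 10⁻³⁴ / 4.020 × 10⁻²¹ = 1.65 × 10⁻¹³ m = 165 fm.

λ = 165 fm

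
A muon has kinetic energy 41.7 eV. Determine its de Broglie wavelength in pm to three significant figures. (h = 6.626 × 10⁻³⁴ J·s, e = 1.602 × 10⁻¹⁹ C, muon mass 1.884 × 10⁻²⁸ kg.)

λ = 13.2 pm

KE = 41.7 eV = 6.680 × 10⁻¹⁸ J.
p = √(2mKE) = √(2 × 1.884 × 10⁻²⁸ × 6.680 × 10⁻¹⁸) = 5.017 × 10⁻²³ kg·m/s.
λ = h/p = 6.626 × 10⁻³⁴ / 5.017 × 10⁻²³ = 1.32 × 10⁻¹¹ m = 13.2 pm.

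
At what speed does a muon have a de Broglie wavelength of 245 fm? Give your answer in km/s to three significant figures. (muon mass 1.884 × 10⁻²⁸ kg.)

p = h/λ = 6.626 × 10⁻³⁴ / 2.450 × 10⁻¹³ = 2.704 × 10⁻²¹ kg·m/s.
v = p/m = 2.704 × 10⁻²¹ / 1.884 × 10⁻²⁸ = 1.44 × 10⁷ m/s = 1.44 × 10⁴ km/s.

v = 1.44 × 10⁴ km/s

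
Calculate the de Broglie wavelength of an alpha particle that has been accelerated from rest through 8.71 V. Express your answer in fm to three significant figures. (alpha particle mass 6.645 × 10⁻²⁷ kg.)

KE = 2eV = 2 × 1.602 × 10⁻¹⁹ × 8.710 = 2.791 × 10⁻¹⁸ J.
p = √(2mKE) = √(2 × 6.645 × 10⁻²⁷ × 2.791 × 10⁻¹⁸) = 1.926 × 10⁻²² kg·m/s.
λ = h/p = 6.626 × 10⁻³⁴ / 1.926 × 10⁻²² = 3.44 × 10⁻¹² m = 3440 fm.

λ = 3440 fm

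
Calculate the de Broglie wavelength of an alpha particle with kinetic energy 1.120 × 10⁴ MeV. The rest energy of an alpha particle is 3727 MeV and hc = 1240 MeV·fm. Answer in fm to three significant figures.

Total energy E = KE + m₀c² = 1.120 × 10⁴ + 3727 = 14927 MeV.
(pc)² = E² − (m₀c²)² = (14927)² − (3727)² = 2.089 × 10⁸ MeV², so pc = 1.445 × 10⁴ MeV.
λ = hc/(pc) = 1240 MeV·fm / 1.445 × 10⁴ MeV = 0.0858 fm.

λ = 0.0858 fm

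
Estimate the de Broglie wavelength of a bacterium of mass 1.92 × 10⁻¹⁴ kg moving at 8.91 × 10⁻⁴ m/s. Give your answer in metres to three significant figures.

p = mv = 1.92 × 10⁻¹⁴ × 8.91 × 10⁻⁴ = 1.711 × 10⁻¹⁷ kg·m/s.
λ = h/p = 6.626 × 10⁻³⁴ / 1.711 × 10⁻¹⁷ = 3.87 × 10⁻¹⁷ m.

λ = 3.87 × 10⁻¹⁷ m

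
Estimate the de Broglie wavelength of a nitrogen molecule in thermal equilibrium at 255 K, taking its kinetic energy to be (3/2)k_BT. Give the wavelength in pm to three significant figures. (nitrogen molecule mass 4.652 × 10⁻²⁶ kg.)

KE = (3/2)k_BT = 1.5 × 1.381 × 10⁻²³ × 255 = 5.282 × 10⁻²¹ J.
p = √(2mKE) = √(2 × 4.652 × 10⁻²⁶ × 5.282 × 10⁻²¹) = 2.217 × 10⁻²³ kg·m/s.
λ = h/p = 2.99 × 10⁻¹¹ m = 29.9 pm.

λ = 29.9 pm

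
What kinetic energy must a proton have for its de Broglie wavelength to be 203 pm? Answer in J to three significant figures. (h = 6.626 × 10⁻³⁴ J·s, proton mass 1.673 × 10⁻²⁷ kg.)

KE = 3.18 × 10⁻²¹ J

p = h/λ = 6.626 × 10⁻³⁴ / 2.030 × 10⁻¹⁰ = 3.264 × 10⁻²⁴ kg·m/s.
KE = p²/(2m) = (3.264 × 10⁻²⁴)² / (2 × 1.673 × 10⁻²⁷) = 3.184 × 10⁻²¹ J = 3.18 × 10⁻²¹ J.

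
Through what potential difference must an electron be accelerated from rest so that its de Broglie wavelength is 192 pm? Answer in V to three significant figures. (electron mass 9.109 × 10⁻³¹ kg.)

p = h/λ = 6.626 × 10⁻³⁴ / 1.920 × 10⁻¹⁰ = 3.451 × 10⁻²⁴ kg·m/s.
KE = p²/(2m) = 6.537 × 10⁻¹⁸ J.
V = KE/e = 6.537 × 10⁻¹⁸ / (1.602 × 10⁻¹⁹) = 40.8 V.

V = 40.8 V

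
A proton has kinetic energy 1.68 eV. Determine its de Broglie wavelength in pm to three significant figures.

λ = 22.1 pm

KE = 1.68 eV = 2.691 × 10⁻¹⁹ J.
p = √(2mKE) = √(2 × 1.673 × 10⁻²⁷ × 2.691 × 10⁻¹⁹) = 3.001 × 10⁻²³ kg·m/s.
λ = h/p = 6.626 × 10⁻³⁴ / 3.001 × 10⁻²³ = 2.21 × 10⁻¹¹ m = 22.1 pm.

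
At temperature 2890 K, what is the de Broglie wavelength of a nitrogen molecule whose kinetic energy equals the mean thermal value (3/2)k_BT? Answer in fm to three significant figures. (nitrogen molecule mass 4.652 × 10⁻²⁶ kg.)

KE = (3/2)k_BT = 1.5 × 1.381 × 10⁻²³ × 2890 = 5.987 × 10⁻²⁰ J.
p = √(2mKE) = √(2 × 4.652 × 10⁻²⁶ × 5.987 × 10⁻²⁰) = 7.463 × 10⁻²³ kg·m/s.
λ = h/p = 8.88 × 10⁻¹² m = 8880 fm.

λ = 8880 fm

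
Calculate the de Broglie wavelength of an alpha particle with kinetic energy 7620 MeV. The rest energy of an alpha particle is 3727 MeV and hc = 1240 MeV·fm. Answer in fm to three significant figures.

Total energy E = KE + m₀c² = 7620 + 3727 = 11347 MeV.
(pc)² = E² − (m₀c²)² = (11347)² − (3727)² = 1.149 × 10⁸ MeV², so pc = 1.072 × 10⁴ MeV.
λ = hc/(pc) = 1240 MeV·fm / 1.072 × 10⁴ MeV = 0.116 fm.

λ = 0.116 fm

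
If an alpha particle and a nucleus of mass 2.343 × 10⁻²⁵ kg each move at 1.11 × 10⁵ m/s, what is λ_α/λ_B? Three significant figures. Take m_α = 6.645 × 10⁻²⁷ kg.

λ_α/λ_B = 35.3

At fixed v, p = mv so λ = h/(mv) ∝ 1/m.
λ_α/λ_B = m_B/m_α = 2.343 × 10⁻²⁵/6.645 × 10⁻²⁷ = 35.3.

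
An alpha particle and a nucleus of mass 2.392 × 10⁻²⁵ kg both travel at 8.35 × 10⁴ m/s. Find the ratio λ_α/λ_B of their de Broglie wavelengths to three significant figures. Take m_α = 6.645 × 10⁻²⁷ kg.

λ_α/λ_B = 36.0

At fixed v, p = mv so λ = h/(mv) ∝ 1/m.
λ_α/λ_B = m_B/m_α = 2.392 × 10⁻²⁵/6.645 × 10⁻²⁷ = 36.0.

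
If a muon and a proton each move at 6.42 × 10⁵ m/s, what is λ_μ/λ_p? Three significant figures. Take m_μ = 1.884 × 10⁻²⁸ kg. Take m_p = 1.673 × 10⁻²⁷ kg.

λ_μ/λ_p = 8.88

At fixed v, p = mv so λ = h/(mv) ∝ 1/m.
λ_μ/λ_p = m_p/m_μ = 1.673 × 10⁻²⁷/1.884 × 10⁻²⁸ = 8.88.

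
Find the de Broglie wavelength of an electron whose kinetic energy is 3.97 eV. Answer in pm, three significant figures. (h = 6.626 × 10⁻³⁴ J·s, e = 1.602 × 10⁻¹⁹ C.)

λ = 616 pm

KE = 3.97 eV = 6.360 × 10⁻¹⁹ J.
p = √(2mKE) = √(2 × 9.109 × 10⁻³¹ × 6.360 × 10⁻¹⁹) = 1.076 × 10⁻²⁴ kg·m/s.
λ = h/p = 6.626 × 10⁻³⁴ / 1.076 × 10⁻²⁴ = 6.16 × 10⁻¹⁰ m = 616 pm.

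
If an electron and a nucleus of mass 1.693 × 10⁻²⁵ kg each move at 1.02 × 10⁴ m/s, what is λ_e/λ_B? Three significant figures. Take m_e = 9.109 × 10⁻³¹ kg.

At fixed v, p = mv so λ = h/(mv) ∝ 1/m.
λ_e/λ_B = m_B/m_e = 1.693 × 10⁻²⁵/9.109 × 10⁻³¹ = 1.86 × 10⁵.

λ_e/λ_B = 1.86 × 10⁵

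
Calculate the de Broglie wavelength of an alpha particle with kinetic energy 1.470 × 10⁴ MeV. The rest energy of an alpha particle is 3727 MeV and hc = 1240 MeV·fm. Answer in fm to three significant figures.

Total energy E = KE + m₀c² = 1.470 × 10⁴ + 3727 = 18427 MeV.
(pc)² = E² − (m₀c²)² = (18427)² − (3727)² = 3.257 × 10⁸ MeV², so pc = 1.805 × 10⁴ MeV.
λ = hc/(pc) = 1240 MeV·fm / 1.805 × 10⁴ MeV = 0.0687 fm.

λ = 0.0687 fm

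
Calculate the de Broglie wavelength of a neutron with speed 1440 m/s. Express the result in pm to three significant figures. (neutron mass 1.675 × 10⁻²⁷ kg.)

p = mv = 1.675 × 10⁻²⁷ × 1440 = 2.412 × 10⁻²⁴ kg·m/s.
λ = h/p = 6.626 × 10⁻³⁴ / 2.412 × 10⁻²⁴ = 2.75 × 10⁻¹⁰ m = 275 pm.

λ = 275 pm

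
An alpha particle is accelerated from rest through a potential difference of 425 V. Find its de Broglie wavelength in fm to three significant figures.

λ = 493 fm

KE = 2eV = 2 × 1.602 × 10⁻¹⁹ × 425.0 = 1.362 × 10⁻¹⁶ J.
p = √(2mKE) = √(2 × 6.645 × 10⁻²⁷ × 1.362 × 10⁻¹⁶) = 1.345 × 10⁻²¹ kg·m/s.
λ = h/p = 6.626 × 10⁻³⁴ / 1.345 × 10⁻²¹ = 4.93 × 10⁻¹³ m = 493 fm.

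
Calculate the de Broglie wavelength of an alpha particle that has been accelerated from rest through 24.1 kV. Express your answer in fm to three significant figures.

KE = 2eV = 2 × 1.602 × 10⁻¹⁹ × 2.410 × 10⁴ = 7.722 × 10⁻¹⁵ J.
p = √(2mKE) = √(2 × 6.645 × 10⁻²⁷ × 7.722 × 10⁻¹⁵) = 1.013 × 10⁻²⁰ kg·m/s.
λ = h/p = 6.626 × 10⁻³⁴ / 1.013 × 10⁻²⁰ = 6.54 × 10⁻¹⁴ m = 65.4 fm.

λ = 65.4 fm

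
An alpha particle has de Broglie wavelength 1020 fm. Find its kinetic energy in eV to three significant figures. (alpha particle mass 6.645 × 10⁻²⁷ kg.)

p = h/λ = 6.626 × 10⁻³⁴ / 1.020 × 10⁻¹² = 6.496 × 10⁻²² kg·m/s.
KE = p²/(2m) = (6.496 × 10⁻²²)² / (2 × 6.645 × 10⁻²⁷) = 3.175 × 10⁻¹⁷ J = 198 eV.

KE = 198 eV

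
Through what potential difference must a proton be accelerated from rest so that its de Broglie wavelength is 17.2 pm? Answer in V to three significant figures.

V = 2.77 V

p = h/λ = 6.626 × 10⁻³⁴ / 1.720 × 10⁻¹¹ = 3.852 × 10⁻²³ kg·m/s.
KE = p²/(2m) = 4.435 × 10⁻¹⁹ J.
V = KE/e = 4.435 × 10⁻¹⁹ / (1.602 × 10⁻¹⁹) = 2.77 V.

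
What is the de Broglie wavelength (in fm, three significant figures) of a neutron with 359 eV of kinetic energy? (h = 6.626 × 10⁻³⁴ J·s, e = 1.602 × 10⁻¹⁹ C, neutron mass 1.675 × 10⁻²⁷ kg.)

KE = 359 eV = 5.751 × 10⁻¹⁷ J.
p = √(2mKE) = √(2 × 1.675 × 10⁻²⁷ × 5.751 × 10⁻¹⁷) = 4.389 × 10⁻²² kg·m/s.
λ = h/p = 6.626 × 10⁻³⁴ / 4.389 × 10⁻²² = 1.51 × 10⁻¹² m = 1510 fm.

λ = 1510 fm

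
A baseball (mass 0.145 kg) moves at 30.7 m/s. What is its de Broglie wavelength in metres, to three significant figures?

λ = 1.49 × 10⁻³⁴ m

p = mv = 0.145 × 30.7 = 4.451 kg·m/s.
λ = h/p = 6.626 × 10⁻³⁴ / 4.451 = 1.49 × 10⁻³⁴ m.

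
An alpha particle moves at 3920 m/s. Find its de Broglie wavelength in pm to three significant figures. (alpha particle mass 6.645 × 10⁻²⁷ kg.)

λ = 25.4 pm

p = mv = 6.645 × 10⁻²⁷ × 3920 = 2.605 × 10⁻²³ kg·m/s.
λ = h/p = 6.626 × 10⁻³⁴ / 2.605 × 10⁻²³ = 2.54 × 10⁻¹¹ m = 25.4 pm.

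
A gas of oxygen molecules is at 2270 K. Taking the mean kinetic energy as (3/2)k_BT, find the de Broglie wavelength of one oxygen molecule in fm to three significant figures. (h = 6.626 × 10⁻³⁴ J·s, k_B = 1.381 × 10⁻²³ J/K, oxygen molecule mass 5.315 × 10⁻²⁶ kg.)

λ = 9370 fm

KE = (3/2)k_BT = 1.5 × 1.381 × 10⁻²³ × 2270 = 4.702 × 10⁻²⁰ J.
p = √(2mKE) = √(2 × 5.315 × 10⁻²⁶ × 4.702 × 10⁻²⁰) = 7.070 × 10⁻²³ kg·m/s.
λ = h/p = 9.37 × 10⁻¹² m = 9370 fm.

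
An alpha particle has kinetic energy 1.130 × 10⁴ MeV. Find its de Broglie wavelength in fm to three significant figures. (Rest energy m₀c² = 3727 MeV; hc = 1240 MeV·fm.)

Total energy E = KE + m₀c² = 1.130 × 10⁴ + 3727 = 15027 MeV.
(pc)² = E² − (m₀c²)² = (15027)² − (3727)² = 2.119 × 10⁸ MeV², so pc = 1.456 × 10⁴ MeV.
λ = hc/(pc) = 1240 MeV·fm / 1.456 × 10⁴ MeV = 0.0852 fm.

λ = 0.0852 fm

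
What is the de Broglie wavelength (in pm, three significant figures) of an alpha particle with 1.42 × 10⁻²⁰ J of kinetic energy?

p = √(2mKE) = √(2 × 6.645 × 10⁻²⁷ × 1.420 × 10⁻²⁰) = 1.374 × 10⁻²³ kg·m/s.
λ = h/p = 6.626 × 10⁻³⁴ / 1.374 × 10⁻²³ = 4.82 × 10⁻¹¹ m = 48.2 pm.

λ = 48.2 pm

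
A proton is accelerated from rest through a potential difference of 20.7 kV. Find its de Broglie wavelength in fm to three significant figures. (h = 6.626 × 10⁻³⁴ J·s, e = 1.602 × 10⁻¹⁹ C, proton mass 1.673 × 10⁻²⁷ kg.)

λ = 199 fm

KE = eV = 1.602 × 10⁻¹⁹ × 2.070 × 10⁴ = 3.316 × 10⁻¹⁵ J.
p = √(2mKE) = √(2 × 1.673 × 10⁻²⁷ × 3.316 × 10⁻¹⁵) = 3.331 × 10⁻²¹ kg·m/s.
λ = h/p = 6.626 × 10⁻³⁴ / 3.331 × 10⁻²¹ = 1.99 × 10⁻¹³ m = 199 fm.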